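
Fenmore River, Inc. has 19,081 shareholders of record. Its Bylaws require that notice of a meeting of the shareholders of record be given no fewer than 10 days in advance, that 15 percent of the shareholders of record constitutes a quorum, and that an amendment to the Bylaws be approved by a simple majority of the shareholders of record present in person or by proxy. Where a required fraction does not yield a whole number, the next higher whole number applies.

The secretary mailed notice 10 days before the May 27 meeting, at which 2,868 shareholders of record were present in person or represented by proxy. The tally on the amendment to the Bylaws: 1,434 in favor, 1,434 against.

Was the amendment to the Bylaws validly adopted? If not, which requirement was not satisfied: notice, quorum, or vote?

Invalid — vote requirement not satisfied.

Notice: 10 days given; 10 required. Satisfied.
Quorum: 15% of 19,081 = 2,862.15, rounded up to 2,863; 2,868 present. Satisfied.
Vote: requires a majority of those present (2,868); a majority of 2868 is 1435, so 1,435 needed; 1,434 in favor. Not satisfied.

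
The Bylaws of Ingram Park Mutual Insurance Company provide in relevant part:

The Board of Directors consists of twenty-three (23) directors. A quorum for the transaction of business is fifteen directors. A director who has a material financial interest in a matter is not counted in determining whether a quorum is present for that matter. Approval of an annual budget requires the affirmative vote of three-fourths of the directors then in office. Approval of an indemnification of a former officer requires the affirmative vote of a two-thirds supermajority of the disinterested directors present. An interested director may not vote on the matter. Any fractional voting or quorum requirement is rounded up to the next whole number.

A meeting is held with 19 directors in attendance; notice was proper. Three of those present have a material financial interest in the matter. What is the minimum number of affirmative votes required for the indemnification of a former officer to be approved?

The indemnification of a former officer requires two-thirds of the disinterested directors present (19 − 3 = 16).
2/3 of 16 = 10.67, rounded up to 11.

11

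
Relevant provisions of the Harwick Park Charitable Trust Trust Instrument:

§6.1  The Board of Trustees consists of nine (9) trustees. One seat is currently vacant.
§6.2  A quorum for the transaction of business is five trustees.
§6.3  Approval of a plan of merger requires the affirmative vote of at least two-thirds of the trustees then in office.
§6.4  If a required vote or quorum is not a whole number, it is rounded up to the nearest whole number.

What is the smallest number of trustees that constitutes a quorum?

5

The quorum is fixed at 5.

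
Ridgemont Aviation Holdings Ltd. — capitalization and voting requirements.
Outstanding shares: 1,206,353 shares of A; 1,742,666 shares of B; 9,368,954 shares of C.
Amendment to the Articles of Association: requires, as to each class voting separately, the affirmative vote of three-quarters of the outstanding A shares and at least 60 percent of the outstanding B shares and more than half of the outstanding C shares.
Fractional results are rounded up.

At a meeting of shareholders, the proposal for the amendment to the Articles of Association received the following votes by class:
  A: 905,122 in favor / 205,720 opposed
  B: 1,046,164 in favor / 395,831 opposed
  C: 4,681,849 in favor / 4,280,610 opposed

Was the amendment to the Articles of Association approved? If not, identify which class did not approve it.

A: 3/4 of 1206353 = 904764.75, rounded up to 904765; 904,765 required, 905,122 in favor — approved.
B: 3/5 of 1742666 = 1045599.60, rounded up to 1045600; 1,045,600 required, 1,046,164 in favor — approved.
C: a majority of 9368954 is 4684478; 4,684,478 required, 4,681,849 in favor — not approved.

Not approved — the C shares did not give the required vote.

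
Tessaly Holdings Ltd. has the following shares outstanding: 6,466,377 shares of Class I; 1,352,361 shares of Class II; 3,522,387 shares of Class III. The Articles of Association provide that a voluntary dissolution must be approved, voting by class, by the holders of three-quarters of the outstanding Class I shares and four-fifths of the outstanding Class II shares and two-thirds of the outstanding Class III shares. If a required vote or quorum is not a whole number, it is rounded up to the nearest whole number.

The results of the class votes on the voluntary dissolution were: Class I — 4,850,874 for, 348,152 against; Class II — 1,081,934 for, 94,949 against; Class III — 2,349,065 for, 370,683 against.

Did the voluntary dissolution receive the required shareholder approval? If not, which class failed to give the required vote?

Approved — every class gave the required vote.

Class I: 3/4 of 6466377 = 4849782.75, rounded up to 4849783; 4,849,783 required, 4,850,874 in favor — approved.
Class II: 4/5 of 1352361 = 1081888.80, rounded up to 1081889; 1,081,889 required, 1,081,934 in favor — approved.
Class III: 2/3 of 3522387 = 2348258; 2,348,258 required, 2,349,065 in favor — approved.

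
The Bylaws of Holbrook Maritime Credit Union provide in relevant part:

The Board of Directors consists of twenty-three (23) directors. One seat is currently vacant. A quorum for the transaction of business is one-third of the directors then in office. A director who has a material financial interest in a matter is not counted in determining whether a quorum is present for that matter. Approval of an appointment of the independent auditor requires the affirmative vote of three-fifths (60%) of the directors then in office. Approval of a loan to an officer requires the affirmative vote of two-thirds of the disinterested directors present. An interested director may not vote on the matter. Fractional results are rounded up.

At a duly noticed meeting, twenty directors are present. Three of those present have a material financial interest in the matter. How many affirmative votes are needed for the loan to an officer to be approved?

The loan to an officer requires two-thirds of the disinterested directors present (20 − 3 = 17).
2/3 of 17 = 11.33, rounded up to 12.

12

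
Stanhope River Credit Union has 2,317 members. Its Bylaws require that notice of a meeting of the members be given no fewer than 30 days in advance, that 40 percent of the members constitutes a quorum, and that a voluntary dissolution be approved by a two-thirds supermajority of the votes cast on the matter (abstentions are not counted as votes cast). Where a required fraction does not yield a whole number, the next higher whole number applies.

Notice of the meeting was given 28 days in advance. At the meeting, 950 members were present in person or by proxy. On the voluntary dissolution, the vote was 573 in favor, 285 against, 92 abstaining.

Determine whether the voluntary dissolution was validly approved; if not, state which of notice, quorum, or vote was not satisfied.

Invalid — notice requirement not satisfied.

Notice: 28 days given; 30 required. Not satisfied.
Quorum: 40% of 2,317 = 926.80, rounded up to 927; 950 present. Satisfied.
Vote: requires two-thirds of the votes cast (950 − 92 abstaining = 858); 2/3 of 858 = 572, so 572 needed; 573 in favor. Satisfied.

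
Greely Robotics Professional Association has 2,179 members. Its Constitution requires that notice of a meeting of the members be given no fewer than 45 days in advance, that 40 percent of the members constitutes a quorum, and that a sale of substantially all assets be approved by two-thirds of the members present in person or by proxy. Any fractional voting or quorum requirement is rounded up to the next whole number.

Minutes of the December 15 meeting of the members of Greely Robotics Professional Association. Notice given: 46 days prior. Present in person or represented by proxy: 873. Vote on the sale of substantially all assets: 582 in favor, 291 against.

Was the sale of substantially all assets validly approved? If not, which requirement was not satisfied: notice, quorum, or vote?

Notice: 46 days given; 45 required. Satisfied.
Quorum: 40% of 2,179 = 871.60, rounded up to 872; 873 present. Satisfied.
Vote: requires two-thirds of those present (873); 2/3 of 873 = 582, so 582 needed; 582 in favor. Satisfied.

Valid — all requirements satisfied.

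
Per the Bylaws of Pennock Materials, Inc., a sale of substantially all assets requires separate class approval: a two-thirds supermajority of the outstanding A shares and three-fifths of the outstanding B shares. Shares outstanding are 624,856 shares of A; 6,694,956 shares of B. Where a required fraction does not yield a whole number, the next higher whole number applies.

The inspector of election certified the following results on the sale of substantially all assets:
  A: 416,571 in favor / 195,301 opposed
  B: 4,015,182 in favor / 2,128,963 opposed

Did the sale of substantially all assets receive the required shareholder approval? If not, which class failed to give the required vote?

Not approved — the B shares did not give the required vote.

A: 2/3 of 624856 = 416570.67, rounded up to 416571; 416,571 required, 416,571 in favor — approved.
B: 3/5 of 6694956 = 4016973.60, rounded up to 4016974; 4,016,974 required, 4,015,182 in favor — not approved.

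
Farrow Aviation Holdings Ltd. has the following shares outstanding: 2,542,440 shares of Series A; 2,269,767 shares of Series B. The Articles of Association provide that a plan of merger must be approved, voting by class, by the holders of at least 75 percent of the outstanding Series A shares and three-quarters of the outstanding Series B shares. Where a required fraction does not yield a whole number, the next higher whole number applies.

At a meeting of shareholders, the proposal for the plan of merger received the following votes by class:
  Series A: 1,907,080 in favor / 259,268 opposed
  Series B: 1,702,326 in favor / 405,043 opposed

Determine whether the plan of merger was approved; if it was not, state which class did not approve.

Series A: 3/4 of 2542440 = 1906830; 1,906,830 required, 1,907,080 in favor — approved.
Series B: 3/4 of 2269767 = 1702325.25, rounded up to 1702326; 1,702,326 required, 1,702,326 in favor — approved.

Approved — every class gave the required vote.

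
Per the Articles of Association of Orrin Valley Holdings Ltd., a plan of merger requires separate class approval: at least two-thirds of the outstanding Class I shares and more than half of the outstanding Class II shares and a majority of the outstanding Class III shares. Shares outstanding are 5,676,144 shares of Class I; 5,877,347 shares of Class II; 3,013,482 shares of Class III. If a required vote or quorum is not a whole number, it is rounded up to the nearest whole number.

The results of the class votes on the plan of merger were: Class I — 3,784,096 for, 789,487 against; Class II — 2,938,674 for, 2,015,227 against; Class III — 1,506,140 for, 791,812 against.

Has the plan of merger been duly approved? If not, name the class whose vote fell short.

Not approved — the Class III shares did not give the required vote.

Class I: 2/3 of 5676144 = 3784096; 3,784,096 required, 3,784,096 in favor — approved.
Class II: a majority of 5877347 is 2938674; 2,938,674 required, 2,938,674 in favor — approved.
Class III: a majority of 3013482 is 1506742; 1,506,742 required, 1,506,140 in favor — not approved.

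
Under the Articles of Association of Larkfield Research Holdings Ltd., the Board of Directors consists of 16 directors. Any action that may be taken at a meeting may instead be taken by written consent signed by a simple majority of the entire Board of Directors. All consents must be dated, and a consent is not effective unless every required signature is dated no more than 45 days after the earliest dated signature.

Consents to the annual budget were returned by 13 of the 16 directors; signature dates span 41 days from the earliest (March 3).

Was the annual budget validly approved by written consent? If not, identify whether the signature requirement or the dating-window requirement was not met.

Signatures required: a simple majority of 16 — a majority of 16 is 9, so 9 needed; 13 signed. Sufficient.
Dating window: the latest signature is 41 days after the earliest; the limit is 45 days. Within the window.

Effective — both the signature and dating-window requirements are satisfied.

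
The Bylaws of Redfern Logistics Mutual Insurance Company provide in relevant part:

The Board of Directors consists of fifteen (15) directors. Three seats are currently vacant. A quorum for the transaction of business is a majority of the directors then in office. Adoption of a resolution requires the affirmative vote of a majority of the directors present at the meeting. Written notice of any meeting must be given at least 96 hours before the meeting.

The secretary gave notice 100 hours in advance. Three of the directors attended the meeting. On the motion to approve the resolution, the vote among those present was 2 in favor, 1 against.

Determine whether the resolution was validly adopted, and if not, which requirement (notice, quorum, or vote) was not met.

Invalid — quorum requirement not satisfied.

Notice: 100 hours given; 96 required (100 ≥ 96). Satisfied.
Quorum: 3 present; quorum is 7. Not satisfied.
Vote: the resolution requires a majority of the directors present (3). A majority of 3 is 2, so 2 affirmative votes are needed; 2 voted in favor. Satisfied. (Moot — without a quorum no business can be validly transacted.)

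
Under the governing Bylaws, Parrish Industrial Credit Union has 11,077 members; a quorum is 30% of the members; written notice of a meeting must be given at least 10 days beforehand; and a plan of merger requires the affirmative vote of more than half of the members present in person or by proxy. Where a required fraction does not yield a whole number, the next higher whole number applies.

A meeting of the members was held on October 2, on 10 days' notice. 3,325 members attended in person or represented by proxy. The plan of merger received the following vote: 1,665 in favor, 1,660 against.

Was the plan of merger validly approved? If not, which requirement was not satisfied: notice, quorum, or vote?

Valid — all requirements satisfied.

Notice: 10 days given; 10 required. Satisfied.
Quorum: 30% of 11,077 = 3,323.10, rounded up to 3,324; 3,325 present. Satisfied.
Vote: requires a majority of those present (3,325); a majority of 3325 is 1663, so 1,663 needed; 1,665 in favor. Satisfied.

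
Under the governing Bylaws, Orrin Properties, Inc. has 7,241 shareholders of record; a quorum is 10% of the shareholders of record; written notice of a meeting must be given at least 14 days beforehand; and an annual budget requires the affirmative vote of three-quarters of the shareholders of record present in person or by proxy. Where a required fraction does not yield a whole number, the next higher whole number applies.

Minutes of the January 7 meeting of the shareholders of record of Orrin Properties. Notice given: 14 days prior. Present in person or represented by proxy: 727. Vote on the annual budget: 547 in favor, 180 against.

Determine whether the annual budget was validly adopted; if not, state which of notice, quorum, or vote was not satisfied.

Valid — all requirements satisfied.

Notice: 14 days given; 14 required. Satisfied.
Quorum: 10% of 7,241 = 724.10, rounded up to 725; 727 present. Satisfied.
Vote: requires three-fourths of those present (727); 3/4 of 727 = 545.25, rounded up to 546, so 546 needed; 547 in favor. Satisfied.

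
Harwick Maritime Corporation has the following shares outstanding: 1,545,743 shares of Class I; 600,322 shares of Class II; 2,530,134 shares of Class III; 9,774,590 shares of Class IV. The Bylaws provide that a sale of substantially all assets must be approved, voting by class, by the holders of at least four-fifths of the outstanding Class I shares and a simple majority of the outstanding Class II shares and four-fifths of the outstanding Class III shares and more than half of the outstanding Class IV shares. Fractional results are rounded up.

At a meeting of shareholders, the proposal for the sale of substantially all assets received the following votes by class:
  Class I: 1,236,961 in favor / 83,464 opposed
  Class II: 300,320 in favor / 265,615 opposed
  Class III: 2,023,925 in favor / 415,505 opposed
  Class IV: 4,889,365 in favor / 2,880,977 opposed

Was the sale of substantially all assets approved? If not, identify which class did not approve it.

Not approved — the Class III shares did not give the required vote.

Class I: 4/5 of 1545743 = 1236594.40, rounded up to 1236595; 1,236,595 required, 1,236,961 in favor — approved.
Class II: a majority of 600322 is 300162; 300,162 required, 300,320 in favor — approved.
Class III: 4/5 of 2530134 = 2024107.20, rounded up to 2024108; 2,024,108 required, 2,023,925 in favor — not approved.
Class IV: a majority of 9774590 is 4887296; 4,887,296 required, 4,889,365 in favor — approved.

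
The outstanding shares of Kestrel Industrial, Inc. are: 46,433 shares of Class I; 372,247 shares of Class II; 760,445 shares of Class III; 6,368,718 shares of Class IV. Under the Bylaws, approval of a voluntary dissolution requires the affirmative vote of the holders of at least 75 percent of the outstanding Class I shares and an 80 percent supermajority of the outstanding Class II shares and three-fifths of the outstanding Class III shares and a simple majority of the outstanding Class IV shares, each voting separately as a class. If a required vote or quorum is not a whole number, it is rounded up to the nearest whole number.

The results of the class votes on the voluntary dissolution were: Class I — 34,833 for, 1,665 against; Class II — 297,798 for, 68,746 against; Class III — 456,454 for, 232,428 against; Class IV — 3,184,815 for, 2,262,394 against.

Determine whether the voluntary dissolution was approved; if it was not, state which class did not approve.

Approved — every class gave the required vote.

Class I: 3/4 of 46433 = 34824.75, rounded up to 34825; 34,825 required, 34,833 in favor — approved.
Class II: 4/5 of 372247 = 297797.60, rounded up to 297798; 297,798 required, 297,798 in favor — approved.
Class III: 3/5 of 760445 = 456267; 456,267 required, 456,454 in favor — approved.
Class IV: a majority of 6368718 is 3184360; 3,184,360 required, 3,184,815 in favor — approved.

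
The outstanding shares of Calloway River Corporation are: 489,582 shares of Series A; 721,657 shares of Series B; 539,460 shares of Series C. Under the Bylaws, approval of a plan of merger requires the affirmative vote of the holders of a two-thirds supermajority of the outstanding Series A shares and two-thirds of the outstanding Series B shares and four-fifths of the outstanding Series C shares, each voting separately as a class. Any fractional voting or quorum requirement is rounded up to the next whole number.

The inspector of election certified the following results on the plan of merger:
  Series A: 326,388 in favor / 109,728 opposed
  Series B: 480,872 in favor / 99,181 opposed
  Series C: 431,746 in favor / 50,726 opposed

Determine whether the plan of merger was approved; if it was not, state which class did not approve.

Not approved — the Series B shares did not give the required vote.

Series A: 2/3 of 489582 = 326388; 326,388 required, 326,388 in favor — approved.
Series B: 2/3 of 721657 = 481104.67, rounded up to 481105; 481,105 required, 480,872 in favor — not approved.
Series C: 4/5 of 539460 = 431568; 431,568 required, 431,746 in favor — approved.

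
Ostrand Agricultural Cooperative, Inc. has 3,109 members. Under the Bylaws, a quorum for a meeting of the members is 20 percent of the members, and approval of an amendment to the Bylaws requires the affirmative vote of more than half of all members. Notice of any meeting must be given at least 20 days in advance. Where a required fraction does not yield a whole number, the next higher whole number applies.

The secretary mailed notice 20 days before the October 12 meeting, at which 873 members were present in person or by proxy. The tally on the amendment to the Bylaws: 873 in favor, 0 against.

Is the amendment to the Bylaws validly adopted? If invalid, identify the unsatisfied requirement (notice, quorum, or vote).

Invalid — vote requirement not satisfied.

Notice: 20 days given; 20 required. Satisfied.
Quorum: 20% of 3,109 = 621.80, rounded up to 622; 873 present. Satisfied.
Vote: requires a majority of all members (3,109); a majority of 3109 is 1555, so 1,555 needed; 873 in favor. Not satisfied.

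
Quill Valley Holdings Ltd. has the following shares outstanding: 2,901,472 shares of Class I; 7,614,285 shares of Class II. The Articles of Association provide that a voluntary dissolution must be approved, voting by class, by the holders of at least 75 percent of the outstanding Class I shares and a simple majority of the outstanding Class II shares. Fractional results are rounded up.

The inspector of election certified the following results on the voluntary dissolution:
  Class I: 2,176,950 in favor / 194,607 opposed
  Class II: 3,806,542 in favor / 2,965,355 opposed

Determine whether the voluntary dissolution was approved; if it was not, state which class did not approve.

Class I: 3/4 of 2901472 = 2176104; 2,176,104 required, 2,176,950 in favor — approved.
Class II: a majority of 7614285 is 3807143; 3,807,143 required, 3,806,542 in favor — not approved.

Not approved — the Class II shares did not give the required vote.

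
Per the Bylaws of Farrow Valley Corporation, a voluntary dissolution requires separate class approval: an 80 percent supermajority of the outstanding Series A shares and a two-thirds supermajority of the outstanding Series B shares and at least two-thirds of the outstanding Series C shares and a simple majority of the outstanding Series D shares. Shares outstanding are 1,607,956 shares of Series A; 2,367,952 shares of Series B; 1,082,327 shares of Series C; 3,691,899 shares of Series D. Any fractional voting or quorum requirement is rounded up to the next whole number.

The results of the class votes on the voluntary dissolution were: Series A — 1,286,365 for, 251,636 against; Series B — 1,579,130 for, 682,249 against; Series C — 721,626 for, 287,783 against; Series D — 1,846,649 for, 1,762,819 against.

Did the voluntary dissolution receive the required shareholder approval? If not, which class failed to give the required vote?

Series A: 4/5 of 1607956 = 1286364.80, rounded up to 1286365; 1,286,365 required, 1,286,365 in favor — approved.
Series B: 2/3 of 2367952 = 1578634.67, rounded up to 1578635; 1,578,635 required, 1,579,130 in favor — approved.
Series C: 2/3 of 1082327 = 721551.33, rounded up to 721552; 721,552 required, 721,626 in favor — approved.
Series D: a majority of 3691899 is 1845950; 1,845,950 required, 1,846,649 in favor — approved.

Approved — every class gave the required vote.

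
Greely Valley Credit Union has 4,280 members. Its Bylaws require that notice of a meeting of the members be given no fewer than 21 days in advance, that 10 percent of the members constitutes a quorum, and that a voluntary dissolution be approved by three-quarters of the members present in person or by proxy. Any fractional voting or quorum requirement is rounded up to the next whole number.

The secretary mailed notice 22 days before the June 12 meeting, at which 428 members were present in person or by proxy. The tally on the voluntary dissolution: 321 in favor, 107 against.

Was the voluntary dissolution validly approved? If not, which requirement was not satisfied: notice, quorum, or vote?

Notice: 22 days given; 21 required. Satisfied.
Quorum: 10% of 4,280 = 428; 428 present. Satisfied.
Vote: requires three-fourths of those present (428); 3/4 of 428 = 321, so 321 needed; 321 in favor. Satisfied.

Valid — all requirements satisfied.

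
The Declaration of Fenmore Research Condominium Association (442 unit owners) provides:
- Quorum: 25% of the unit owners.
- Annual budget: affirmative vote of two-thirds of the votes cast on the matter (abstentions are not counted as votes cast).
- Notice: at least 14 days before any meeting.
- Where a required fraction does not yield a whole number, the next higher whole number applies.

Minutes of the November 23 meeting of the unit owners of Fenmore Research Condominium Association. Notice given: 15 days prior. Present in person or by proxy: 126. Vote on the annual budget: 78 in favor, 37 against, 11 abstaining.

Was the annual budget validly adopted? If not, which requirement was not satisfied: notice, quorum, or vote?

Valid — all requirements satisfied.

Notice: 15 days given; 14 required. Satisfied.
Quorum: 25% of 442 = 110.50, rounded up to 111; 126 present. Satisfied.
Vote: requires two-thirds of the votes cast (126 − 11 abstaining = 115); 2/3 of 115 = 76.67, rounded up to 77, so 77 needed; 78 in favor. Satisfied.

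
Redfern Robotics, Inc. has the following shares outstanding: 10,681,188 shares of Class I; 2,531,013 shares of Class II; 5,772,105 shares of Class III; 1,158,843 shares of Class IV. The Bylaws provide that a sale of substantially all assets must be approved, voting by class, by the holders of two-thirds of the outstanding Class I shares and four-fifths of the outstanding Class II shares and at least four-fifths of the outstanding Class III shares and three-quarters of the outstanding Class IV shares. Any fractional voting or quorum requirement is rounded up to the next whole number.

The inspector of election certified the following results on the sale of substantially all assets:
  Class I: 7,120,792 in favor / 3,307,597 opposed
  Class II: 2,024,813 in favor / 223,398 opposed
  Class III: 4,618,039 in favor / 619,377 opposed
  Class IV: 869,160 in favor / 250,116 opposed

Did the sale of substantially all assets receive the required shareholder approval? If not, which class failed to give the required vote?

Approved — every class gave the required vote.

Class I: 2/3 of 10681188 = 7120792; 7,120,792 required, 7,120,792 in favor — approved.
Class II: 4/5 of 2531013 = 2024810.40, rounded up to 2024811; 2,024,811 required, 2,024,813 in favor — approved.
Class III: 4/5 of 5772105 = 4617684; 4,617,684 required, 4,618,039 in favor — approved.
Class IV: 3/4 of 1158843 = 869132.25, rounded up to 869133; 869,133 required, 869,160 in favor — approved.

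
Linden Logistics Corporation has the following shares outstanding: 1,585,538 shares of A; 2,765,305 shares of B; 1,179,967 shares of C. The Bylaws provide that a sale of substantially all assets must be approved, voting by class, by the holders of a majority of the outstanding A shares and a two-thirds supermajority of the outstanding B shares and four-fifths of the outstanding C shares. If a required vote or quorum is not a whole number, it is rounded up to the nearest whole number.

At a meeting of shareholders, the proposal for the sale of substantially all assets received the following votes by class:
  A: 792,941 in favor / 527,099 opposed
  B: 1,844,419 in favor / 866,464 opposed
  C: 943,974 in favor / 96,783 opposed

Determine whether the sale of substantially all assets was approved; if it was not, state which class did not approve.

Approved — every class gave the required vote.

A: a majority of 1585538 is 792770; 792,770 required, 792,941 in favor — approved.
B: 2/3 of 2765305 = 1843536.67, rounded up to 1843537; 1,843,537 required, 1,844,419 in favor — approved.
C: 4/5 of 1179967 = 943973.60, rounded up to 943974; 943,974 required, 943,974 in favor — approved.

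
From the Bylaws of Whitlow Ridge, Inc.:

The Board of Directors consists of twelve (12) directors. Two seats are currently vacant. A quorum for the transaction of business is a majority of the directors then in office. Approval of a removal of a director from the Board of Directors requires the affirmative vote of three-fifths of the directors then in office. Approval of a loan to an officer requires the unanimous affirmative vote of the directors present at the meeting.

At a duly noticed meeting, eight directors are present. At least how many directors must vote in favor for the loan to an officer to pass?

The loan to an officer requires the unanimous vote of the directors present (8).
Unanimous means all 8.

8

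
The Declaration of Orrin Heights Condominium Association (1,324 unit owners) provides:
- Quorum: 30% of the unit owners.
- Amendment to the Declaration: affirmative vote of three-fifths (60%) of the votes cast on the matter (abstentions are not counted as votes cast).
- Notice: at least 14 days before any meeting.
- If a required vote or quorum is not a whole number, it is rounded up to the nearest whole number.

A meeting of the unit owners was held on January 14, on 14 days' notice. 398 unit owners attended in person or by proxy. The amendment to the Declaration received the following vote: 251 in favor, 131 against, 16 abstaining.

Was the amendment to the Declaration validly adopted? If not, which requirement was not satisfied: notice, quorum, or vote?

Notice: 14 days given; 14 required. Satisfied.
Quorum: 30% of 1,324 = 397.20, rounded up to 398; 398 present. Satisfied.
Vote: requires three-fifths of the votes cast (398 − 16 abstaining = 382); 3/5 of 382 = 229.20, rounded up to 230, so 230 needed; 251 in favor. Satisfied.

Valid — all requirements satisfied.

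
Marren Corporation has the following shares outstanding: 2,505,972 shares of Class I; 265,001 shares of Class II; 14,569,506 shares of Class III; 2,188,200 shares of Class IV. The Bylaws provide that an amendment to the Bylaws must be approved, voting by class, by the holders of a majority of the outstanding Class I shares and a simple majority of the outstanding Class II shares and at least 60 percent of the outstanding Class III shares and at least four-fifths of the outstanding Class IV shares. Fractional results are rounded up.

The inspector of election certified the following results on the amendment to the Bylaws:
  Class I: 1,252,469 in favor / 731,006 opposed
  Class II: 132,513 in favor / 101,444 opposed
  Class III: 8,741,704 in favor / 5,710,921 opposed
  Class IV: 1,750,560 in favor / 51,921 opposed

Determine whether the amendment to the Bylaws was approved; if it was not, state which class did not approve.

Not approved — the Class I shares did not give the required vote.

Class I: a majority of 2505972 is 1252987; 1,252,987 required, 1,252,469 in favor — not approved.
Class II: a majority of 265001 is 132501; 132,501 required, 132,513 in favor — approved.
Class III: 3/5 of 14569506 = 8741703.60, rounded up to 8741704; 8,741,704 required, 8,741,704 in favor — approved.
Class IV: 4/5 of 2188200 = 1750560; 1,750,560 required, 1,750,560 in favor — approved.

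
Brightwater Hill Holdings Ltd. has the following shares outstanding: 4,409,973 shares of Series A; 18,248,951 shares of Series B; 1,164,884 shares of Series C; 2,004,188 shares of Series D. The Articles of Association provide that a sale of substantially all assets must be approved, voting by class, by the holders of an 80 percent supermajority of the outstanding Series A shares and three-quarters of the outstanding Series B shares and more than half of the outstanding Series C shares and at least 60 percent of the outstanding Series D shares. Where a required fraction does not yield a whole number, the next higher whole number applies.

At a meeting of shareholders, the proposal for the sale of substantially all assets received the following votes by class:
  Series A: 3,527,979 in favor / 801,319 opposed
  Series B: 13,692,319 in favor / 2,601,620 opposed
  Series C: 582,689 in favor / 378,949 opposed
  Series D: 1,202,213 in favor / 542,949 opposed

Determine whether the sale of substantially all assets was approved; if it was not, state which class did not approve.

Series A: 4/5 of 4409973 = 3527978.40, rounded up to 3527979; 3,527,979 required, 3,527,979 in favor — approved.
Series B: 3/4 of 18248951 = 13686713.25, rounded up to 13686714; 13,686,714 required, 13,692,319 in favor — approved.
Series C: a majority of 1164884 is 582443; 582,443 required, 582,689 in favor — approved.
Series D: 3/5 of 2004188 = 1202512.80, rounded up to 1202513; 1,202,513 required, 1,202,213 in favor — not approved.

Not approved — the Series D shares did not give the required vote.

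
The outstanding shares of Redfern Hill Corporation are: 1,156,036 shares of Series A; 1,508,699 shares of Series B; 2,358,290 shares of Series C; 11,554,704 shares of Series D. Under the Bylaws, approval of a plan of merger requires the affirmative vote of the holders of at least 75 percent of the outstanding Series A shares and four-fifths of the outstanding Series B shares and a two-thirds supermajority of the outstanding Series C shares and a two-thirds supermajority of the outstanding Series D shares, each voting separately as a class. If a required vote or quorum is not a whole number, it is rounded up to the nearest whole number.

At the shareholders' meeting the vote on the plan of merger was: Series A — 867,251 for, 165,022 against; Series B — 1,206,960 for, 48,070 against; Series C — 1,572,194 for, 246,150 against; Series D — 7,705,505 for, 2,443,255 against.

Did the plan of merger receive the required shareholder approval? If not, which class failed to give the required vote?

Series A: 3/4 of 1156036 = 867027; 867,027 required, 867,251 in favor — approved.
Series B: 4/5 of 1508699 = 1206959.20, rounded up to 1206960; 1,206,960 required, 1,206,960 in favor — approved.
Series C: 2/3 of 2358290 = 1572193.33, rounded up to 1572194; 1,572,194 required, 1,572,194 in favor — approved.
Series D: 2/3 of 11554704 = 7703136; 7,703,136 required, 7,705,505 in favor — approved.

Approved — every class gave the required vote.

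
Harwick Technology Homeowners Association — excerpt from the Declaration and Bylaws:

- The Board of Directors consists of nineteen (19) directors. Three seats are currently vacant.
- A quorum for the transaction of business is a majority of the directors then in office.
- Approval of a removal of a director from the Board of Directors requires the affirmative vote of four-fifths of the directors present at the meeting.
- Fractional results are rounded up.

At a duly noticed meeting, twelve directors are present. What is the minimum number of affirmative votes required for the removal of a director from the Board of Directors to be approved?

10

The removal of a director from the Board of Directors requires four-fifths of the directors present (12).
4/5 of 12 = 9.60, rounded up to 10.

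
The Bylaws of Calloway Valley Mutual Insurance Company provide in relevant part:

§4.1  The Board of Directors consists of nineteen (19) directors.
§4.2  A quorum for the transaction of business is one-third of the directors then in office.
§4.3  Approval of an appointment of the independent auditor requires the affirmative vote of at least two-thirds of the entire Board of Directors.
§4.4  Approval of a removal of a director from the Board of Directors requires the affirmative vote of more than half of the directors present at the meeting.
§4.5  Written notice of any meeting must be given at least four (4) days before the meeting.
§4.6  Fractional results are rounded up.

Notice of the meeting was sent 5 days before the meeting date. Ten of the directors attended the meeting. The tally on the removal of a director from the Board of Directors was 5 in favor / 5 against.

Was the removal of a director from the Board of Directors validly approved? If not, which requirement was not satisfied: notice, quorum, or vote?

Invalid — vote requirement not satisfied.

Notice: 5 days given; 4 required (5 ≥ 4). Satisfied.
Quorum: 10 present; quorum is 7. Satisfied.
Vote: the removal of a director from the Board of Directors requires a majority of the directors present (10). A majority of 10 is 6, so 6 affirmative votes are needed; 5 voted in favor. Not satisfied.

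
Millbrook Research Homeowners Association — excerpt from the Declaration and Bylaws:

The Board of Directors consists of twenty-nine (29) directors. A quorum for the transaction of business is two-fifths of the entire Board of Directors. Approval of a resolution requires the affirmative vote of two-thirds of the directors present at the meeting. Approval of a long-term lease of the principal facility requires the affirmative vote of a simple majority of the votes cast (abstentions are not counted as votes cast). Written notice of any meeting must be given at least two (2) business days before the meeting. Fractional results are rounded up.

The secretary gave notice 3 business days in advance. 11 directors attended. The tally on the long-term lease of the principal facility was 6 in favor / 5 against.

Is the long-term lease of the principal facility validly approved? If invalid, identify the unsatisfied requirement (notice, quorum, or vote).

Notice: 3 business days given; 2 required (3 ≥ 2). Satisfied.
Quorum: 11 present; quorum is 12. Not satisfied.
Vote: the long-term lease of the principal facility requires a majority of the votes cast (11). A majority of 11 is 6, so 6 affirmative votes are needed; 6 voted in favor. Satisfied. (Moot — without a quorum no business can be validly transacted.)

Invalid — quorum requirement not satisfied.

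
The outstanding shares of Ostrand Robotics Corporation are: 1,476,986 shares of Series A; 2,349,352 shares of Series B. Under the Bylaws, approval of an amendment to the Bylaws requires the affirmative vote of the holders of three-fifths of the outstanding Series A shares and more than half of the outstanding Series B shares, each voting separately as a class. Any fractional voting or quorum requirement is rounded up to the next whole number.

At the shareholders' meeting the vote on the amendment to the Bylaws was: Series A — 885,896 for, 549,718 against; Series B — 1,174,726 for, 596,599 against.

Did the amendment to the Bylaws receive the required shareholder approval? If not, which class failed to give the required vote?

Series A: 3/5 of 1476986 = 886191.60, rounded up to 886192; 886,192 required, 885,896 in favor — not approved.
Series B: a majority of 2349352 is 1174677; 1,174,677 required, 1,174,726 in favor — approved.

Not approved — the Series A shares did not give the required vote.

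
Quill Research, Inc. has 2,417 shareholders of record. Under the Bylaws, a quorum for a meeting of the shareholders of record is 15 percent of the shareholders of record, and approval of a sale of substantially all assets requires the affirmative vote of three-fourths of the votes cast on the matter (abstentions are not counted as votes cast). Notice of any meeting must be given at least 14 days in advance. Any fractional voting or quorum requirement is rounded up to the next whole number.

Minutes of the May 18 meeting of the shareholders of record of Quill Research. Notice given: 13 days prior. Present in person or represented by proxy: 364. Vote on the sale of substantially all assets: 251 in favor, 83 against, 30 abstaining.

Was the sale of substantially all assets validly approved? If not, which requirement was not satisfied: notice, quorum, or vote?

Notice: 13 days given; 14 required. Not satisfied.
Quorum: 15% of 2,417 = 362.55, rounded up to 363; 364 present. Satisfied.
Vote: requires three-fourths of the votes cast (364 − 30 abstaining = 334); 3/4 of 334 = 250.50, rounded up to 251, so 251 needed; 251 in favor. Satisfied.

Invalid — notice requirement not satisfied.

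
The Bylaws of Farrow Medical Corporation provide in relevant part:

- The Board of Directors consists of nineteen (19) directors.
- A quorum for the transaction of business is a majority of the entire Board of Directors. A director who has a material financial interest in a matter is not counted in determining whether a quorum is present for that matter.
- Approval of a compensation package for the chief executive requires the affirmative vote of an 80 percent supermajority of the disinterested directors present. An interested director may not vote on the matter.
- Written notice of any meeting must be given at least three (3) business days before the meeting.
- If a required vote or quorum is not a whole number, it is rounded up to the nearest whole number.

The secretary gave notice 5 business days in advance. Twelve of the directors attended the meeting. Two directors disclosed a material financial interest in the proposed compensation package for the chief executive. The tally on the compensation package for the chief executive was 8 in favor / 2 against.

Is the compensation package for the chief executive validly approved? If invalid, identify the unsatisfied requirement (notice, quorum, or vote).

Valid — all requirements satisfied.

Notice: 5 business days given; 3 required (5 ≥ 3). Satisfied.
Quorum: 12 present, but the 2 interested directors do not count, leaving 10. Quorum is 10. Satisfied.
Vote: the compensation package for the chief executive requires four-fifths of the disinterested directors present (12 − 2 = 10). 4/5 of 10 = 8, so 8 affirmative votes are needed; 8 voted in favor. Satisfied.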